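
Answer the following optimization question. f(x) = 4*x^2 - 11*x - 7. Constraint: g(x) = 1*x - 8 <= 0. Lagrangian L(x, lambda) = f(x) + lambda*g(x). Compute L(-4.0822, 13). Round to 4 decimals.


Step 1: Evaluate f(x).
f(-4.0822) = 4*(-4.0822)^2 - 11*(-4.0822) - 7 = 104.5616
Step 2: Evaluate g(x).
g(-4.0822) = 1*-4.0822 - 8 = -12.0822
Step 3: Compute Lagrangian.
L = 104.5616 + 13*-12.0822 = -52.507


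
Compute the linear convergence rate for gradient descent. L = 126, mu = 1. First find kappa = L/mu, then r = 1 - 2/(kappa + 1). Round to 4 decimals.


Step 1: Compute the condition number.
kappa = L/mu = 126/1 = 126.0
Step 2: Compute the convergence rate.
r = 1 - 2/(kappa + 1) = 1 - 2*mu/(L + mu) = (L - mu)/(L + mu) = 125/127 = 0.9843


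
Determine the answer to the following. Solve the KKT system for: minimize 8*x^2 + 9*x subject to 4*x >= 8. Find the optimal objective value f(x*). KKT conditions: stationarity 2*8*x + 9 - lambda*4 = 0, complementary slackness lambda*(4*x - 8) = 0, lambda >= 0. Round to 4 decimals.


Step 1: Try lambda = 0 (constraint inactive).
x_unc = -9/(2*8) = -0.5625
Check: 4*-0.5625 = -2.25 < 8 -- violated!
Step 2: Constraint must be active: 4*x = 8
x* = 8/4 = 2.0
lambda = (2*8*2.0 + 9)/4 = 10.25
Step 3: Compute optimal value.
f(x*) = 8*2.0^2 + 9*2.0 = 50.0


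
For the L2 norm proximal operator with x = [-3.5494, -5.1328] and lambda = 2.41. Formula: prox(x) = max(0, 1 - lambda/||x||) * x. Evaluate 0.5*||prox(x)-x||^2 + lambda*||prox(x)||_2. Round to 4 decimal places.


Step 1: Compute ||x||.
||x|| = 6.2405
Step 2: Compute scaling factor.
scale = max(0, 1 - 2.41/6.2405) = 0.6138
Step 3: prox(x) = [-2.1787, -3.1506]
||prox(x)|| = 3.8305
Step 4: Proximal objective.
0.5*||prox-x||^2 = 2.9041
lambda*||prox|| = 9.2315
Total = 12.1356


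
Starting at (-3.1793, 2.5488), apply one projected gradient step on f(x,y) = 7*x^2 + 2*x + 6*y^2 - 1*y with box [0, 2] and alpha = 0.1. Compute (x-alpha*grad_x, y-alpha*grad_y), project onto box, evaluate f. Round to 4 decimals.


Step 1: Compute gradient at (-3.1793, 2.5488).
grad_x = 2*7*-3.1793 + 2 = -42.5102
grad_y = 2*6*2.5488 - 1 = 29.5856
Step 2: Gradient step.
x_raw = -3.1793 - 0.1*-42.5102 = 1.0717
y_raw = 2.5488 - 0.1*29.5856 = -0.4098
Step 3: Project onto [0, 2].
x_proj = clip(1.0717) = 1.0717
y_proj = clip(-0.4098) = 0.0
Step 4: Evaluate f.
f(1.0717, 0.0) = 10.1835


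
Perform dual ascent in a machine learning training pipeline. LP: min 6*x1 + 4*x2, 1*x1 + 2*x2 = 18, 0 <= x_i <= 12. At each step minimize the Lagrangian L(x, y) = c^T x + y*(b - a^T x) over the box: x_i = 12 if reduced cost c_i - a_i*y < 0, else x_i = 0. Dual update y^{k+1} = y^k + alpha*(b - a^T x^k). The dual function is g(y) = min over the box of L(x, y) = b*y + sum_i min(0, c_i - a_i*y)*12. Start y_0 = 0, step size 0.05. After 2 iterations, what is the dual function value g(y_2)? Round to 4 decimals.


Dual ascent for LP: min 6*x1 + 4*x2, 1*x1 + 2*x2 = 18, 0 <= x_i <= 12
Step 1: y^k = 0.0, reduced costs: (6.0, 4.0)
  x^k = (0.0, 0.0), subgradient = b - a^T x = 18.0
  y^{k+1} = 0.0 + 0.05*18.0 = 0.9
Step 2: y^k = 0.9, reduced costs: (5.1, 2.2)
  x^k = (0.0, 0.0), subgradient = b - a^T x = 18.0
  y^{k+1} = 0.9 + 0.05*18.0 = 1.8
Dual objective at y_2 = 1.8: reduced costs (4.2, 0.4), box minimizer x = (0.0, 0.0)
g(y_2) = b*y + (c1 - a1*y)*x1 + (c2 - a2*y)*x2 = 18*1.8 + 4.2*0.0 + 0.4*0.0 = 32.4 + 0.0 + 0.0 = 32.4


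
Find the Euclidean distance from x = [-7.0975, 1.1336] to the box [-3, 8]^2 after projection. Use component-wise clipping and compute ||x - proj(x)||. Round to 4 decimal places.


Project each component onto [-3, 8].
clip(-7.0975) = -3.0, clip(1.1336) = 1.1336
Projection = [-3.0, 1.1336]
Squared diffs: [16.7895, 0.0]
Distance = sqrt(16.7895) = 4.0975


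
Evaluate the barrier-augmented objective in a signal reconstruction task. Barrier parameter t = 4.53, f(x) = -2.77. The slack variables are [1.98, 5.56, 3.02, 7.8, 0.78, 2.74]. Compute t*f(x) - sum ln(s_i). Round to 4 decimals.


Step 1: Compute log-barrier.
ln values: [0.6831, 1.7156, 1.1053, 2.0541, -0.2485, 1.008]
phi = -(0.6831 + 1.7156 + 1.1053 + 2.0541 - 0.2485 + 1.008) = -6.3176
Step 2: Compute augmented objective.
t*f(x) = 4.53*-2.77 = -12.5481
Total = -12.5481 - 6.3176 = -18.8657


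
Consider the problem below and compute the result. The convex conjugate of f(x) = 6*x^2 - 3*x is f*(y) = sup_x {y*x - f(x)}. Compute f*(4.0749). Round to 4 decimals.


f*(y) = sup_x {y*x - a*x^2 - b*x} = sup_x {(y-b)*x - a*x^2}
FOC: (y - b) - 2a*x = 0 => x* = (y - b)/(2a)
x* = (4.0749 + 3)/(2*6) = 0.5896
f*(4.0749) = (y-b)^2/(4a) = (4.0749 + 3)^2/(4*6)
= 50.0542/24 = 2.0856


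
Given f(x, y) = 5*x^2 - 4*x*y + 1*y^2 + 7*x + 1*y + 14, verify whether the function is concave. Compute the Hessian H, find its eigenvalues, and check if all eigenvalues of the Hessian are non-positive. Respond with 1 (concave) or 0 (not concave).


The Hessian of f(x,y) = 5*x^2 - 4*x*y + 1*y^2 + 7*x + 1*y + 14 is:
H = [[10, -4], [-4, 2]]
Trace = 10 + 2 = 12
Determinant = 10*2 - (-4)^2 = 4
Discriminant = (12)^2 - 4*4 = 128.0
Eigenvalues: lambda_1 = 0.3431, lambda_2 = 11.6569
The function is not concave.

0


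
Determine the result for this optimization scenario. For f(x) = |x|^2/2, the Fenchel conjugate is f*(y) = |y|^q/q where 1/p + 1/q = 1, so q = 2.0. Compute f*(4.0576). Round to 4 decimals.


The conjugate exponent q satisfies 1/p + 1/q = 1.
p = 2, so q = 2/(2 - 1) = 2.0
|y|^q = 4.0576^2.0 = 16.4641
f*(4.0576) = 16.4641 / 2.0 = 8.2321


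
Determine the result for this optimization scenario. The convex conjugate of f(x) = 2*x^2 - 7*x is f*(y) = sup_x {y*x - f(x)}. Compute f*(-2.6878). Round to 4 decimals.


f*(y) = sup_x {y*x - a*x^2 - b*x} = sup_x {(y-b)*x - a*x^2}
FOC: (y - b) - 2a*x = 0 => x* = (y - b)/(2a)
x* = (-2.6878 + 7)/(2*2) = 1.0781
f*(-2.6878) = (y-b)^2/(4a) = (-2.6878 + 7)^2/(4*2)
= 18.5951/8 = 2.3244


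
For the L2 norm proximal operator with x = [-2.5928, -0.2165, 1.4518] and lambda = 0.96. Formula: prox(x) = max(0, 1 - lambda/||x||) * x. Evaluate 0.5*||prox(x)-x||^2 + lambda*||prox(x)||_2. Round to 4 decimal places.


Step 1: Compute ||x||.
||x|| = 2.9795
Step 2: Compute scaling factor.
scale = max(0, 1 - 0.96/2.9795) = 0.6778
Step 3: prox(x) = [-1.7574, -0.1467, 0.984]
||prox(x)|| = 2.0195
Step 4: Proximal objective.
0.5*||prox-x||^2 = 0.4608
lambda*||prox|| = 1.9387
Total = 2.3995


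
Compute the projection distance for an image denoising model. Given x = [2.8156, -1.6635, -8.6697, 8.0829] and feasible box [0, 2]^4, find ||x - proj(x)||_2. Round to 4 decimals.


Project each component onto [0, 2].
clip(2.8156) = 2.0, clip(-1.6635) = 0.0, clip(-8.6697) = 0.0, clip(8.0829) = 2.0
Projection = [2.0, 0.0, 0.0, 2.0]
Squared diffs: [0.6652, 2.7672, 75.1637, 37.0017]
Distance = sqrt(115.5978) = 10.7516


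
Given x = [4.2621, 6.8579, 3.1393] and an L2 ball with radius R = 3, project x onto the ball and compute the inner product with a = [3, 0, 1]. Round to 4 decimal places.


Step 1: Compute ||x|| (intermediates to 6 decimals).
||x|| = sqrt(4.2621^2 + 6.8579^2 + 3.1393^2) = 8.663226
Step 2: Project.
Since ||x|| > R, scale = R/||x|| = 3/8.663226 = 0.346291, proj(x) = scale * x
proj(x) = [1.475927, 2.374829, 1.087111]
Step 3: Dot product.
a^T * proj(x) = 3*1.475927 + 0*2.374829 + 1*1.087111 = 5.5149


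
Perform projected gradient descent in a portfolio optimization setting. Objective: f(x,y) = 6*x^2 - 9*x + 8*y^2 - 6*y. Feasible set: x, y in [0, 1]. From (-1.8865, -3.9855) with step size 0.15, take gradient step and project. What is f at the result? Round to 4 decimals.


Step 1: Compute gradient at (-1.8865, -3.9855).
grad_x = 2*6*-1.8865 - 9 = -31.638
grad_y = 2*8*-3.9855 - 6 = -69.768
Step 2: Gradient step.
x_raw = -1.8865 - 0.15*-31.638 = 2.8592
y_raw = -3.9855 - 0.15*-69.768 = 6.4797
Step 3: Project onto [0, 1].
x_proj = clip(2.8592) = 1.0
y_proj = clip(6.4797) = 1.0
Step 4: Evaluate f.
f(1.0, 1.0) = -1.0


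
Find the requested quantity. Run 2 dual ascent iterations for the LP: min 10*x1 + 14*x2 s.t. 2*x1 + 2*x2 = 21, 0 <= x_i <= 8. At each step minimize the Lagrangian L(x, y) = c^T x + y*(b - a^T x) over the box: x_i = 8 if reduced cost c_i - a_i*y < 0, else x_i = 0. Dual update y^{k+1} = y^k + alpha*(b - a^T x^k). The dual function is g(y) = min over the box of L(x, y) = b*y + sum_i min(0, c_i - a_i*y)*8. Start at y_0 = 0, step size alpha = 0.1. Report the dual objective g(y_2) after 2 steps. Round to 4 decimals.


Dual ascent for LP: min 10*x1 + 14*x2, 2*x1 + 2*x2 = 21, 0 <= x_i <= 8
Step 1: y^k = 0.0, reduced costs: (10.0, 14.0)
  x^k = (0.0, 0.0), subgradient = b - a^T x = 21.0
  y^{k+1} = 0.0 + 0.1*21.0 = 2.1
Step 2: y^k = 2.1, reduced costs: (5.8, 9.8)
  x^k = (0.0, 0.0), subgradient = b - a^T x = 21.0
  y^{k+1} = 2.1 + 0.1*21.0 = 4.2
Dual objective at y_2 = 4.2: reduced costs (1.6, 5.6), box minimizer x = (0.0, 0.0)
g(y_2) = b*y + (c1 - a1*y)*x1 + (c2 - a2*y)*x2 = 21*4.2 + 1.6*0.0 + 5.6*0.0 = 88.2 + 0.0 + 0.0 = 88.2


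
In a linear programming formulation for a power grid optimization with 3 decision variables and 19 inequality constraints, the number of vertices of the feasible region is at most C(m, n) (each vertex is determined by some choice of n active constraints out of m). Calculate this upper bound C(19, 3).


Each vertex corresponds to some choice of n active constraints out of m, so the number of vertices is at most C(m, n) = m! / (n!(m-n)!).
m = 19, n = 3
Numerator: 19 * 18 * 17
Denominator: 3! = 6
C(19, 3) = 969


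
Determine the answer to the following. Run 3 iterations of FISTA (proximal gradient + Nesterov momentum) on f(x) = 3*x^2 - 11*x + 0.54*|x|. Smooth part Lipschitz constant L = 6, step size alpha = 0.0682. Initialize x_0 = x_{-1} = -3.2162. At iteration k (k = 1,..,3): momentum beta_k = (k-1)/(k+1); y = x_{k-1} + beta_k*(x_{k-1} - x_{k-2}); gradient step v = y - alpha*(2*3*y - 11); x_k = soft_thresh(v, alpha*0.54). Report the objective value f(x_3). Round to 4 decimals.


FISTA on f(x) = 3*x^2 - 11*x + 0.54*|x|
L = 6, alpha = 0.0682
Iteration 1: beta = 0.0, y = -3.2162 + 0.0*(-3.2162 + 3.2162) = -3.2162
  grad(y) = -30.2972, v = y - alpha*grad = -1.1499
  prox(v) = soft_thresh(-1.1499, 0.0368) = -1.1131
Iteration 2: beta = 0.3333, y = -1.1131 + 0.3333*(-1.1131 + 3.2162) = -0.4121
  grad(y) = -13.4724, v = y - alpha*grad = 0.5067
  prox(v) = soft_thresh(0.5067, 0.0368) = 0.4699
Iteration 3: beta = 0.5, y = 0.4699 + 0.5*(0.4699 + 1.1131) = 1.2614
  grad(y) = -3.4314, v = y - alpha*grad = 1.4955
  prox(v) = soft_thresh(1.4955, 0.0368) = 1.4586
f(x_3) = 3*1.4586^2 - 11*1.4586 + 0.54*|1.4586| = -8.8745


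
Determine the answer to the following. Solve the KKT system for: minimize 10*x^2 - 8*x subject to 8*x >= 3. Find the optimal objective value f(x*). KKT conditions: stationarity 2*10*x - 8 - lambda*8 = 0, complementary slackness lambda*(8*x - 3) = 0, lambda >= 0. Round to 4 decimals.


Step 1: Try lambda = 0 (constraint inactive).
Stationarity: 2*10*x - 8 = 0
x* = 8/(2*10) = 0.4
Check constraint: 8*0.4 = 3.2 >= 3 -- satisfied.
Step 2: Compute optimal value.
f(x*) = 10*0.4^2 - 8*0.4 = -1.6


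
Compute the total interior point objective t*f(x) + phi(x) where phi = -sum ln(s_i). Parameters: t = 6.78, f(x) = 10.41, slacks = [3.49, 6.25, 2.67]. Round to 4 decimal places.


Step 1: Compute log-barrier.
ln values: [1.2499, 1.8326, 0.9821]
phi = -(1.2499 + 1.8326 + 0.9821) = -4.0646
Step 2: Compute augmented objective.
t*f(x) = 6.78*10.41 = 70.5798
Total = 70.5798 - 4.0646 = 66.5152


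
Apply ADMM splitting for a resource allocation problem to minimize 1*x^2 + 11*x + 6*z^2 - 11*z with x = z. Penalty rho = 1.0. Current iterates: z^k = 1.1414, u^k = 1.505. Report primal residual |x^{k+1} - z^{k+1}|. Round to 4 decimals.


ADMM iteration with rho = 1.0, z^k = 1.1414, u^k = 1.505
Step 1: x-update.
Minimize 1*x^2 + 11*x + (1.0/2)*(x - 1.1414 + 1.505)^2
FOC: (2*1 + 1.0)*x = -11 + 1.0*(1.1414 - 1.505)
x^{k+1} = -3.7879
Step 2: z-update.
Minimize 6*z^2 - 11*z + (1.0/2)*(-3.7879 - z + 1.505)^2
FOC: (2*6 + 1.0)*z = 11 + 1.0*(-3.7879 + 1.505)
z^{k+1} = 0.6705
Step 3: u-update.
u^{k+1} = 1.505 - 3.7879 - 0.6705 = -2.9534
Step 4: Primal residual = |-3.7879 - 0.6705| = 4.4584


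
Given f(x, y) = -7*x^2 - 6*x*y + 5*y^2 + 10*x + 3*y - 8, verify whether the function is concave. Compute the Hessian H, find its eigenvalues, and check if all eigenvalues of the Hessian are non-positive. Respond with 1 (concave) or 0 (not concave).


The Hessian of f(x,y) = -7*x^2 - 6*x*y + 5*y^2 + 10*x + 3*y - 8 is:
H = [[-14, -6], [-6, 10]]
Trace = -14 + 10 = -4
Determinant = -14*10 - (-6)^2 = -176
Discriminant = (-4)^2 - 4*-176 = 720.0
Eigenvalues: lambda_1 = -15.4164, lambda_2 = 11.4164
The function is not concave.

0


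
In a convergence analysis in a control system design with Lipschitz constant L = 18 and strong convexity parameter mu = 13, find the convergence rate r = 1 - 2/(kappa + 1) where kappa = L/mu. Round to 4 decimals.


Step 1: Compute the condition number.
kappa = L/mu = 18/13 = 1.3846
Step 2: Compute the convergence rate.
r = 1 - 2/(kappa + 1) = 1 - 2*mu/(L + mu) = (L - mu)/(L + mu) = 5/31 = 0.1613


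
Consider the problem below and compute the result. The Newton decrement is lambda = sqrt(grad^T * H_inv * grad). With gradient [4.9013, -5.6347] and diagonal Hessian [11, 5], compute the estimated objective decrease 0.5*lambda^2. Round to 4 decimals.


Step 1: H is diagonal, so H^(-1) * g = [0.4456, -1.1269].
Step 2: g^T H^(-1) g = sum_i g_i^2 / H_ii
  = (4.9013)^2/11 + (-5.6347)^2/5
  = 2.1839 + 6.35 = 8.5339
Step 3: Objective decrease = 0.5 * g^T H^(-1) g = 4.2669


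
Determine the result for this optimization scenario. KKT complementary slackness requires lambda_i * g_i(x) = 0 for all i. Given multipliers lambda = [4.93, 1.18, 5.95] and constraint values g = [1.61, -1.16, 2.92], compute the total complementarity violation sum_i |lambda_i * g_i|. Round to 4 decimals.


KKT complementary slackness check:
lambda_1 * g_1 = 4.93 * 1.61 = 7.9373
lambda_2 * g_2 = 1.18 * -1.16 = -1.3688
lambda_3 * g_3 = 5.95 * 2.92 = 17.374
Total violation = 7.9373 + 1.3688 + 17.374 = 26.6801


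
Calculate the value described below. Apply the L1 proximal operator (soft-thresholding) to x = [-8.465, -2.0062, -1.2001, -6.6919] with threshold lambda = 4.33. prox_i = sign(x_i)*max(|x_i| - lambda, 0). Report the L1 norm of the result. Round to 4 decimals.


Soft-thresholding with lambda = 4.33:
prox(-8.465) = sign(-8.465)*max(|-8.465| - 4.33, 0) = -4.135
prox(-2.0062) = sign(-2.0062)*max(|-2.0062| - 4.33, 0) = 0.0
prox(-1.2001) = sign(-1.2001)*max(|-1.2001| - 4.33, 0) = 0.0
prox(-6.6919) = sign(-6.6919)*max(|-6.6919| - 4.33, 0) = -2.3619
prox(x) = [-4.135, 0.0, 0.0, -2.3619]
||prox(x)||_1 = 4.135 + 0.0 + 0.0 + 2.3619 = 6.4969


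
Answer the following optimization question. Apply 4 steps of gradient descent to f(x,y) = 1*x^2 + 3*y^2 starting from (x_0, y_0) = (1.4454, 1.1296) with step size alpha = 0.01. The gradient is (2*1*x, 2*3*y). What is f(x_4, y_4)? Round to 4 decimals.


Gradient descent on f(x,y) = 1*x^2 + 3*y^2.
Starting point: (1.4454, 1.1296), alpha = 0.01
Step 1: grad_x = 2*1*1.4454 = 2.8908, grad_y = 2*3*1.1296 = 6.7776
  x_1 = 1.4454 - 0.01*2.8908 = 1.4165
  y_1 = 1.1296 - 0.01*6.7776 = 1.0618
Step 2: grad_x = 2*1*1.4165 = 2.833, grad_y = 2*3*1.0618 = 6.3709
  x_2 = 1.4165 - 0.01*2.833 = 1.3882
  y_2 = 1.0618 - 0.01*6.3709 = 0.9981
Step 3: grad_x = 2*1*1.3882 = 2.7763, grad_y = 2*3*0.9981 = 5.9887
  x_3 = 1.3882 - 0.01*2.7763 = 1.3604
  y_3 = 0.9981 - 0.01*5.9887 = 0.9382
Step 4: grad_x = 2*1*1.3604 = 2.7208, grad_y = 2*3*0.9382 = 5.6294
  x_4 = 1.3604 - 0.01*2.7208 = 1.3332
  y_4 = 0.9382 - 0.01*5.6294 = 0.8819
f(1.3332, 0.8819) = 1*1.3332^2 + 3*0.8819^2 = 4.1108


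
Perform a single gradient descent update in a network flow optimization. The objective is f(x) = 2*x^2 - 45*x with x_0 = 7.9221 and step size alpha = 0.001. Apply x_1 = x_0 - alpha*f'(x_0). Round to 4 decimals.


We compute the gradient at x_0 and apply the update.
f'(x) = 4*x - 45
f'(7.9221) = 4*7.9221 - 45 = -13.3116
x_1 = 7.9221 - 0.001*-13.3116 = 7.9354


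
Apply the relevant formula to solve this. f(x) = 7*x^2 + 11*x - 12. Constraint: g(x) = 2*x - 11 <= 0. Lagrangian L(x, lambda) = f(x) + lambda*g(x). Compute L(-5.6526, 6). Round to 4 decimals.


Step 1: Evaluate f(x).
f(-5.6526) = 7*(-5.6526)^2 + 11*(-5.6526) - 12 = 149.4846
Step 2: Evaluate g(x).
g(-5.6526) = 2*-5.6526 - 11 = -22.3052
Step 3: Compute Lagrangian.
L = 149.4846 + 6*-22.3052 = 15.6534


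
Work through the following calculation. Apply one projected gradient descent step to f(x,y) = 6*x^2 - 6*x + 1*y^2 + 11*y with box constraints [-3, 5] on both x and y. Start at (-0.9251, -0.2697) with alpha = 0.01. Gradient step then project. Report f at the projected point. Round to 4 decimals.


Step 1: Compute gradient at (-0.9251, -0.2697).
grad_x = 2*6*-0.9251 - 6 = -17.1012
grad_y = 2*1*-0.2697 + 11 = 10.4606
Step 2: Gradient step.
x_raw = -0.9251 - 0.01*-17.1012 = -0.7541
y_raw = -0.2697 - 0.01*10.4606 = -0.3743
Step 3: Project onto [-3, 5].
x_proj = clip(-0.7541) = -0.7541
y_proj = clip(-0.3743) = -0.3743
Step 4: Evaluate f.
f(-0.7541, -0.3743) = 3.9592


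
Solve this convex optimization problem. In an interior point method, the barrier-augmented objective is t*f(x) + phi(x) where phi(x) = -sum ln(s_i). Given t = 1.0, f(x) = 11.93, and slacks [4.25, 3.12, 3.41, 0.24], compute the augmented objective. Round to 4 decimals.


Step 1: Compute log-barrier.
ln values: [1.4469, 1.1378, 1.2267, -1.4271]
phi = -(1.4469 + 1.1378 + 1.2267 - 1.4271) = -2.3843
Step 2: Compute augmented objective.
t*f(x) = 1.0*11.93 = 11.93
Total = 11.93 - 2.3843 = 9.5457


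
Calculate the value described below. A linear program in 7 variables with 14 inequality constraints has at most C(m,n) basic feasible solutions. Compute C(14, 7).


Each vertex corresponds to some choice of n active constraints out of m, so the number of vertices is at most C(m, n) = m! / (n!(m-n)!).
m = 14, n = 7
Numerator: 14 * 13 * 12 * 11 * 10 * 9 * 8
Denominator: 7! = 5040
C(14, 7) = 3432


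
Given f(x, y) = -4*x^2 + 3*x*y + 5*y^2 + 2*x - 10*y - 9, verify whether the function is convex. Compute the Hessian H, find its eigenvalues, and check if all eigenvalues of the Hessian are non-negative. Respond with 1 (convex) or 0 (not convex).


The Hessian of f(x,y) = -4*x^2 + 3*x*y + 5*y^2 + 2*x - 10*y - 9 is:
H = [[-8, 3], [3, 10]]
Trace = -8 + 10 = 2
Determinant = -8*10 - (3)^2 = -89
Discriminant = (2)^2 - 4*-89 = 360.0
Eigenvalues: lambda_1 = -8.4868, lambda_2 = 10.4868
The function is not convex.

0


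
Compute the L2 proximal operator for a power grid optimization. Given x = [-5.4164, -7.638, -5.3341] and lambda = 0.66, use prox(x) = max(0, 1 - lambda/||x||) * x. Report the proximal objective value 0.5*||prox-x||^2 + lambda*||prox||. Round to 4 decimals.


Step 1: Compute ||x||.
||x|| = 10.7763
Step 2: Compute scaling factor.
scale = max(0, 1 - 0.66/10.7763) = 0.9388
Step 3: prox(x) = [-5.0847, -7.1702, -5.0074]
||prox(x)|| = 10.1163
Step 4: Proximal objective.
0.5*||prox-x||^2 = 0.2178
lambda*||prox|| = 6.6768
Total = 6.8946


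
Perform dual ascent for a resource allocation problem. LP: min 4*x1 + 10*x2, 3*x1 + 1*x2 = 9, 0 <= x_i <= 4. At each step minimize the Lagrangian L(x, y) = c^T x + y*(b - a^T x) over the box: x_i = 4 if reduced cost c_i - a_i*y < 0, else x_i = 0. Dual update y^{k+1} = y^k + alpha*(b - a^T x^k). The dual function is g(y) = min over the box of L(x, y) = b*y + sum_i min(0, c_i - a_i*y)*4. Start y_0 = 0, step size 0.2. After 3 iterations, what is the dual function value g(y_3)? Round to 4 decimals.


Dual ascent for LP: min 4*x1 + 10*x2, 3*x1 + 1*x2 = 9, 0 <= x_i <= 4
Step 1: y^k = 0.0, reduced costs: (4.0, 10.0)
  x^k = (0.0, 0.0), subgradient = b - a^T x = 9.0
  y^{k+1} = 0.0 + 0.2*9.0 = 1.8
Step 2: y^k = 1.8, reduced costs: (-1.4, 8.2)
  x^k = (4.0, 0.0), subgradient = b - a^T x = -3.0
  y^{k+1} = 1.8 + 0.2*-3.0 = 1.2
Step 3: y^k = 1.2, reduced costs: (0.4, 8.8)
  x^k = (0.0, 0.0), subgradient = b - a^T x = 9.0
  y^{k+1} = 1.2 + 0.2*9.0 = 3.0
Dual objective at y_3 = 3.0: reduced costs (-5.0, 7.0), box minimizer x = (4.0, 0.0)
g(y_3) = b*y + (c1 - a1*y)*x1 + (c2 - a2*y)*x2 = 9*3.0 + (-5.0)*4.0 + 7.0*0.0 = 27.0 - 20.0 + 0.0 = 7.0


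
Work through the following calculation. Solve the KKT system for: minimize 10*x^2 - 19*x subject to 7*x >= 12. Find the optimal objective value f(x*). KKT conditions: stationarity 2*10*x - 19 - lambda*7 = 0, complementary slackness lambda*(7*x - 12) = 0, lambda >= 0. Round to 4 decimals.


Step 1: Try lambda = 0 (constraint inactive).
x_unc = 19/(2*10) = 0.95
Check: 7*0.95 = 6.65 < 12 -- violated!
Step 2: Constraint must be active: 7*x = 12
x* = 12/7 = 1.7143 (rounded; the exact value 12/7 is used below)
lambda = (2*10*(12/7) - 19)/7 = 2.1837
Step 3: Compute optimal value.
f(x*) = 10*(12/7)^2 - 19*(12/7) = -3.1837


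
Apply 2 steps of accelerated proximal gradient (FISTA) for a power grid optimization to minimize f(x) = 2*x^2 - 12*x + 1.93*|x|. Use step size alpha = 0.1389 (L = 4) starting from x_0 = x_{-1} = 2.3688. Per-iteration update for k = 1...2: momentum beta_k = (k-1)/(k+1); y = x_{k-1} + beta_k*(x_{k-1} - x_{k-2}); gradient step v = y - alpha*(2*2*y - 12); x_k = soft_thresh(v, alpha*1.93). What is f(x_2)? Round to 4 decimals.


FISTA on f(x) = 2*x^2 - 12*x + 1.93*|x|
L = 4, alpha = 0.1389
Iteration 1: beta = 0.0, y = 2.3688 + 0.0*(2.3688 - 2.3688) = 2.3688
  grad(y) = -2.5248, v = y - alpha*grad = 2.7195
  prox(v) = soft_thresh(2.7195, 0.2681) = 2.4514
Iteration 2: beta = 0.3333, y = 2.4514 + 0.3333*(2.4514 - 2.3688) = 2.479
  grad(y) = -2.0842, v = y - alpha*grad = 2.7684
  prox(v) = soft_thresh(2.7684, 0.2681) = 2.5004
f(x_2) = 2*2.5004^2 - 12*2.5004 + 1.93*|2.5004| = -12.675


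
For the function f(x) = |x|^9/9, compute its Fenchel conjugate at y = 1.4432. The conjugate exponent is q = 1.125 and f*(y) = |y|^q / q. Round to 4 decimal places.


The conjugate exponent q satisfies 1/p + 1/q = 1.
p = 9, so q = 9/(9 - 1) = 1.125
|y|^q = 1.4432^1.125 = 1.5109
f*(1.4432) = 1.5109 / 1.125 = 1.343


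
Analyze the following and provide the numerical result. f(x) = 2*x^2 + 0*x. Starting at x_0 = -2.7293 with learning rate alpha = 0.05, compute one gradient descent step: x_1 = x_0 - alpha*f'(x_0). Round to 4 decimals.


We compute the gradient at x_0 and apply the update.
f'(x) = 4*x + 0
f'(-2.7293) = 4*-2.7293 + 0 = -10.9172
x_1 = -2.7293 - 0.05*-10.9172 = -2.1834


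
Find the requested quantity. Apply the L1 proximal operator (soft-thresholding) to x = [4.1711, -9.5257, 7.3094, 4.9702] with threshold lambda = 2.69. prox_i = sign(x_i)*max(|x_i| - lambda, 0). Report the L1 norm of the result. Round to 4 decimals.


Soft-thresholding with lambda = 2.69:
prox(4.1711) = sign(4.1711)*max(|4.1711| - 2.69, 0) = 1.4811
prox(-9.5257) = sign(-9.5257)*max(|-9.5257| - 2.69, 0) = -6.8357
prox(7.3094) = sign(7.3094)*max(|7.3094| - 2.69, 0) = 4.6194
prox(4.9702) = sign(4.9702)*max(|4.9702| - 2.69, 0) = 2.2802
prox(x) = [1.4811, -6.8357, 4.6194, 2.2802]
||prox(x)||_1 = 1.4811 + 6.8357 + 4.6194 + 2.2802 = 15.2164


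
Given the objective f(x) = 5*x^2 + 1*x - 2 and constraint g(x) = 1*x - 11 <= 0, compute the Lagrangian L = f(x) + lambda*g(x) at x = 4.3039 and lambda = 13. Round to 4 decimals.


Step 1: Evaluate f(x).
f(4.3039) = 5*4.3039^2 + 1*4.3039 - 2 = 94.9217
Step 2: Evaluate g(x).
g(4.3039) = 1*4.3039 - 11 = -6.6961
Step 3: Compute Lagrangian.
L = 94.9217 + 13*-6.6961 = 7.8724


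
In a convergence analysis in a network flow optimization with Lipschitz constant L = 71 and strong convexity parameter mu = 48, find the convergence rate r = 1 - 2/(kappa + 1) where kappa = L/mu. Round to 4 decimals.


Step 1: Compute the condition number.
kappa = L/mu = 71/48 = 1.4792
Step 2: Compute the convergence rate.
r = 1 - 2/(kappa + 1) = 1 - 2*mu/(L + mu) = (L - mu)/(L + mu) = 23/119 = 0.1933


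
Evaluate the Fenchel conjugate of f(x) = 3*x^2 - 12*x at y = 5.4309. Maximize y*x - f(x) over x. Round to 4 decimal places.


f*(y) = sup_x {y*x - a*x^2 - b*x} = sup_x {(y-b)*x - a*x^2}
FOC: (y - b) - 2a*x = 0 => x* = (y - b)/(2a)
x* = (5.4309 + 12)/(2*3) = 2.9052
f*(5.4309) = (y-b)^2/(4a) = (5.4309 + 12)^2/(4*3)
= 303.8363/12 = 25.3197


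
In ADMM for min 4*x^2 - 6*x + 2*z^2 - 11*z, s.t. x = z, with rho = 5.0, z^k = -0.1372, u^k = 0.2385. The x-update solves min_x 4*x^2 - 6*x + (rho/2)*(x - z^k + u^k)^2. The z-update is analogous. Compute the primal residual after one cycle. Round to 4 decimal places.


ADMM iteration with rho = 5.0, z^k = -0.1372, u^k = 0.2385
Step 1: x-update.
Minimize 4*x^2 - 6*x + (5.0/2)*(x + 0.1372 + 0.2385)^2
FOC: (2*4 + 5.0)*x = 6 + 5.0*(-0.1372 - 0.2385)
x^{k+1} = 0.317
Step 2: z-update.
Minimize 2*z^2 - 11*z + (5.0/2)*(0.317 - z + 0.2385)^2
FOC: (2*2 + 5.0)*z = 11 + 5.0*(0.317 + 0.2385)
z^{k+1} = 1.5309
Step 3: u-update.
u^{k+1} = 0.2385 + 0.317 - 1.5309 = -0.9753
Step 4: Primal residual = |0.317 - 1.5309| = 1.2138


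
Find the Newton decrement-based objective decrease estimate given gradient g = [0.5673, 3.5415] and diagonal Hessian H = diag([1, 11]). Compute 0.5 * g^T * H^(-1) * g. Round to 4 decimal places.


Step 1: H is diagonal, so H^(-1) * g = [0.5673, 0.322].
Step 2: g^T H^(-1) g = sum_i g_i^2 / H_ii
  = (0.5673)^2/1 + (3.5415)^2/11
  = 0.3218 + 1.1402 = 1.462
Step 3: Objective decrease = 0.5 * g^T H^(-1) g = 0.731


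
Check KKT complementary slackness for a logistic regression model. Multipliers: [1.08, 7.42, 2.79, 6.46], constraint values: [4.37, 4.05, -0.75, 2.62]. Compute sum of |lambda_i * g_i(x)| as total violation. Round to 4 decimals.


KKT complementary slackness check:
lambda_1 * g_1 = 1.08 * 4.37 = 4.7196
lambda_2 * g_2 = 7.42 * 4.05 = 30.051
lambda_3 * g_3 = 2.79 * -0.75 = -2.0925
lambda_4 * g_4 = 6.46 * 2.62 = 16.9252
Total violation = 4.7196 + 30.051 + 2.0925 + 16.9252 = 53.7883


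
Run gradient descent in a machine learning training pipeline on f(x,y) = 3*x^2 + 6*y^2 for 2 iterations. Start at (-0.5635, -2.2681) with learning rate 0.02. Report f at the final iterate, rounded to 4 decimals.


Gradient descent on f(x,y) = 3*x^2 + 6*y^2.
Starting point: (-0.5635, -2.2681), alpha = 0.02
Step 1: grad_x = 2*3*-0.5635 = -3.381, grad_y = 2*6*-2.2681 = -27.2172
  x_1 = -0.5635 - 0.02*-3.381 = -0.4959
  y_1 = -2.2681 - 0.02*-27.2172 = -1.7238
Step 2: grad_x = 2*3*-0.4959 = -2.9753, grad_y = 2*6*-1.7238 = -20.6851
  x_2 = -0.4959 - 0.02*-2.9753 = -0.4364
  y_2 = -1.7238 - 0.02*-20.6851 = -1.3101
f(-0.4364, -1.3101) = 3*(-0.4364)^2 + 6*(-1.3101)^2 = 10.8687


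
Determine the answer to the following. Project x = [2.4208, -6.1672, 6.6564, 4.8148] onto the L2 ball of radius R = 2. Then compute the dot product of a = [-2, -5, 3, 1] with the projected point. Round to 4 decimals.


Step 1: Compute ||x|| (intermediates to 6 decimals).
||x|| = sqrt(2.4208^2 + (-6.1672)^2 + 6.6564^2 + 4.8148^2) = 10.55389
Step 2: Project.
Since ||x|| > R, scale = R/||x|| = 2/10.55389 = 0.189504, proj(x) = scale * x
proj(x) = [0.458751, -1.168709, 1.261414, 0.912424]
Step 3: Dot product.
a^T * proj(x) = -2*0.458751 - 5*(-1.168709) + 3*1.261414 + 1*0.912424 = 9.6227


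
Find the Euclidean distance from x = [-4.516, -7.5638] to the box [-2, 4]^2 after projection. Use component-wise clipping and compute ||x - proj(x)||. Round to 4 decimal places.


Project each component onto [-2, 4].
clip(-4.516) = -2.0, clip(-7.5638) = -2.0
Projection = [-2.0, -2.0]
Squared diffs: [6.3303, 30.9559]
Distance = sqrt(37.2862) = 6.1062


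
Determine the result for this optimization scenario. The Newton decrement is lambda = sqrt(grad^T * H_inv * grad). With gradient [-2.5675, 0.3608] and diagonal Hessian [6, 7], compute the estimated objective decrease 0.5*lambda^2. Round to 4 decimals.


Step 1: H is diagonal, so H^(-1) * g = [-0.4279, 0.0515].
Step 2: g^T H^(-1) g = sum_i g_i^2 / H_ii
  = (-2.5675)^2/6 + (0.3608)^2/7
  = 1.0987 + 0.0186 = 1.1173
Step 3: Objective decrease = 0.5 * g^T H^(-1) g = 0.5586


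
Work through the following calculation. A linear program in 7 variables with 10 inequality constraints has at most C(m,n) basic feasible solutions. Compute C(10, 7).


Each vertex corresponds to some choice of n active constraints out of m, so the number of vertices is at most C(m, n) = m! / (n!(m-n)!).
m = 10, n = 7
Numerator: 10 * 9 * 8 * 7 * 6 * 5 * 4
Denominator: 7! = 5040
C(10, 7) = 120


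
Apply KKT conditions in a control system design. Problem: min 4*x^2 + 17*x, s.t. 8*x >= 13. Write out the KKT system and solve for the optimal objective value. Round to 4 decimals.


Step 1: Try lambda = 0 (constraint inactive).
x_unc = -17/(2*4) = -2.125
Check: 8*-2.125 = -17.0 < 13 -- violated!
Step 2: Constraint must be active: 8*x = 13
x* = 13/8 = 1.625
lambda = (2*4*1.625 + 17)/8 = 3.75
Step 3: Compute optimal value.
f(x*) = 4*1.625^2 + 17*1.625 = 38.1875


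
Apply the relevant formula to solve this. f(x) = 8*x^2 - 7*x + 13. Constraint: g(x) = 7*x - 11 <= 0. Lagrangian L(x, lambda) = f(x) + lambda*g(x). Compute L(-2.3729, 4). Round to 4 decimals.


Step 1: Evaluate f(x).
f(-2.3729) = 8*(-2.3729)^2 - 7*(-2.3729) + 13 = 74.6555
Step 2: Evaluate g(x).
g(-2.3729) = 7*-2.3729 - 11 = -27.6103
Step 3: Compute Lagrangian.
L = 74.6555 + 4*-27.6103 = -35.7857


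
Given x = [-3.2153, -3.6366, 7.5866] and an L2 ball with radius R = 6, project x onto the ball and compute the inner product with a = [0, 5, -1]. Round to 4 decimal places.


Step 1: Compute ||x|| (intermediates to 6 decimals).
||x|| = sqrt((-3.2153)^2 + (-3.6366)^2 + 7.5866^2) = 9.006637
Step 2: Project.
Since ||x|| > R, scale = R/||x|| = 6/9.006637 = 0.666175, proj(x) = scale * x
proj(x) = [-2.141952, -2.422612, 5.054003]
Step 3: Dot product.
a^T * proj(x) = 0*(-2.141952) + 5*(-2.422612) - 1*5.054003 = -17.1671


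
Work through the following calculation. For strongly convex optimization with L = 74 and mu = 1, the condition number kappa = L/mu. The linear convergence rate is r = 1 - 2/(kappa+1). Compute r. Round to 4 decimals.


Step 1: Compute the condition number.
kappa = L/mu = 74/1 = 74.0
Step 2: Compute the convergence rate.
r = 1 - 2/(kappa + 1) = 1 - 2*mu/(L + mu) = (L - mu)/(L + mu) = 73/75 = 0.9733


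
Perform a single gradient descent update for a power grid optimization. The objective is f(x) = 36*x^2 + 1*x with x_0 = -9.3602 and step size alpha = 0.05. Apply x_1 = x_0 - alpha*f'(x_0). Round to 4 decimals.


We compute the gradient at x_0 and apply the update.
f'(x) = 72*x + 1
f'(-9.3602) = 72*-9.3602 + 1 = -672.9344
x_1 = -9.3602 - 0.05*-672.9344 = 24.2865


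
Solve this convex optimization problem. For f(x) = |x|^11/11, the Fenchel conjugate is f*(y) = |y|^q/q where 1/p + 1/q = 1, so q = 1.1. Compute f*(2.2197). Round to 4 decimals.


The conjugate exponent q satisfies 1/p + 1/q = 1.
p = 11, so q = 11/(11 - 1) = 1.1
|y|^q = 2.2197^1.1 = 2.4039
f*(2.2197) = 2.4039 / 1.1 = 2.1854


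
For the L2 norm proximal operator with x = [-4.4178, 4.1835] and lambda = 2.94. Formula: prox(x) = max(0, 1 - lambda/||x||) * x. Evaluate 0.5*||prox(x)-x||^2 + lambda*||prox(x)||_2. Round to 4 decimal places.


Step 1: Compute ||x||.
||x|| = 6.0843
Step 2: Compute scaling factor.
scale = max(0, 1 - 2.94/6.0843) = 0.5168
Step 3: prox(x) = [-2.2831, 2.162]
||prox(x)|| = 3.1443
Step 4: Proximal objective.
0.5*||prox-x||^2 = 4.3218
lambda*||prox|| = 9.2442
Total = 13.566


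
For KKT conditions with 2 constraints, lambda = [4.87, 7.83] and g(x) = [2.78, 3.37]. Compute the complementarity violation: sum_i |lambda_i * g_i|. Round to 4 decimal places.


KKT complementary slackness check:
lambda_1 * g_1 = 4.87 * 2.78 = 13.5386
lambda_2 * g_2 = 7.83 * 3.37 = 26.3871
Total violation = 13.5386 + 26.3871 = 39.9257


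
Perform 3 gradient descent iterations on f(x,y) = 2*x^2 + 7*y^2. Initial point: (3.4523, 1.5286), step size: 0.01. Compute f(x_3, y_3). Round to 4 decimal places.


Gradient descent on f(x,y) = 2*x^2 + 7*y^2.
Starting point: (3.4523, 1.5286), alpha = 0.01
Step 1: grad_x = 2*2*3.4523 = 13.8092, grad_y = 2*7*1.5286 = 21.4004
  x_1 = 3.4523 - 0.01*13.8092 = 3.3142
  y_1 = 1.5286 - 0.01*21.4004 = 1.3146
Step 2: grad_x = 2*2*3.3142 = 13.2568, grad_y = 2*7*1.3146 = 18.4043
  x_2 = 3.3142 - 0.01*13.2568 = 3.1816
  y_2 = 1.3146 - 0.01*18.4043 = 1.1306
Step 3: grad_x = 2*2*3.1816 = 12.7266, grad_y = 2*7*1.1306 = 15.8277
  x_3 = 3.1816 - 0.01*12.7266 = 3.0544
  y_3 = 1.1306 - 0.01*15.8277 = 0.9723
f(3.0544, 0.9723) = 2*3.0544^2 + 7*0.9723^2 = 25.2756


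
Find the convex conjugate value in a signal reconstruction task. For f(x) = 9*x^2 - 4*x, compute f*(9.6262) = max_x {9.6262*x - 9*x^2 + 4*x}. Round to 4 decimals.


f*(y) = sup_x {y*x - a*x^2 - b*x} = sup_x {(y-b)*x - a*x^2}
FOC: (y - b) - 2a*x = 0 => x* = (y - b)/(2a)
x* = (9.6262 + 4)/(2*9) = 0.757
f*(9.6262) = (y-b)^2/(4a) = (9.6262 + 4)^2/(4*9)
= 185.6733/36 = 5.1576


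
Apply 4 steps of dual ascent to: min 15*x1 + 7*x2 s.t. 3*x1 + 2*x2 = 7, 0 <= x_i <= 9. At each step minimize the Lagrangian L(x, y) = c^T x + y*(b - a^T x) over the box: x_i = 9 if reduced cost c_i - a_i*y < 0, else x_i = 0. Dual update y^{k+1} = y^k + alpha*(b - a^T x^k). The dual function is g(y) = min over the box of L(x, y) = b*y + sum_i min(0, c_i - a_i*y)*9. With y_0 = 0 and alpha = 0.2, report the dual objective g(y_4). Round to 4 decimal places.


Dual ascent for LP: min 15*x1 + 7*x2, 3*x1 + 2*x2 = 7, 0 <= x_i <= 9
Step 1: y^k = 0.0, reduced costs: (15.0, 7.0)
  x^k = (0.0, 0.0), subgradient = b - a^T x = 7.0
  y^{k+1} = 0.0 + 0.2*7.0 = 1.4
Step 2: y^k = 1.4, reduced costs: (10.8, 4.2)
  x^k = (0.0, 0.0), subgradient = b - a^T x = 7.0
  y^{k+1} = 1.4 + 0.2*7.0 = 2.8
Step 3: y^k = 2.8, reduced costs: (6.6, 1.4)
  x^k = (0.0, 0.0), subgradient = b - a^T x = 7.0
  y^{k+1} = 2.8 + 0.2*7.0 = 4.2
Step 4: y^k = 4.2, reduced costs: (2.4, -1.4)
  x^k = (0.0, 9.0), subgradient = b - a^T x = -11.0
  y^{k+1} = 4.2 + 0.2*-11.0 = 2.0
Dual objective at y_4 = 2.0: reduced costs (9.0, 3.0), box minimizer x = (0.0, 0.0)
g(y_4) = b*y + (c1 - a1*y)*x1 + (c2 - a2*y)*x2 = 7*2.0 + 9.0*0.0 + 3.0*0.0 = 14.0 + 0.0 + 0.0 = 14.0


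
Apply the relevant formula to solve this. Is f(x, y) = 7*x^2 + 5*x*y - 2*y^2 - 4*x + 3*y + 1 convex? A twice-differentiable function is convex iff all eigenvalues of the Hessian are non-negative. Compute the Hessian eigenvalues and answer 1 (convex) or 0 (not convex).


The Hessian of f(x,y) = 7*x^2 + 5*x*y - 2*y^2 - 4*x + 3*y + 1 is:
H = [[14, 5], [5, -4]]
Trace = 14 - 4 = 10
Determinant = 14*-4 - (5)^2 = -81
Discriminant = (10)^2 - 4*-81 = 424.0
Eigenvalues: lambda_1 = -5.2956, lambda_2 = 15.2956
The function is not convex.

0


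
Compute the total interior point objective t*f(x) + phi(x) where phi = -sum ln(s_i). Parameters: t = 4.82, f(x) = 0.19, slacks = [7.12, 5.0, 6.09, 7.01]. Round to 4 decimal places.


Step 1: Compute log-barrier.
ln values: [1.9629, 1.6094, 1.8066, 1.9473]
phi = -(1.9629 + 1.6094 + 1.8066 + 1.9473) = -7.3263
Step 2: Compute augmented objective.
t*f(x) = 4.82*0.19 = 0.9158
Total = 0.9158 - 7.3263 = -6.4105


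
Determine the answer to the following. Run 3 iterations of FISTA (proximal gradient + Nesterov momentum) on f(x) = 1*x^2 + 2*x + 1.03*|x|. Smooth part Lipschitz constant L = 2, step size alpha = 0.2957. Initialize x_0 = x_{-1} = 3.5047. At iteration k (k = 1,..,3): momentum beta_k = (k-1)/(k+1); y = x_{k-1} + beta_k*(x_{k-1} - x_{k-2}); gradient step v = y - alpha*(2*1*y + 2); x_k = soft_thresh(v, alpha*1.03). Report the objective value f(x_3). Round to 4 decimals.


FISTA on f(x) = 1*x^2 + 2*x + 1.03*|x|
L = 2, alpha = 0.2957
Iteration 1: beta = 0.0, y = 3.5047 + 0.0*(3.5047 - 3.5047) = 3.5047
  grad(y) = 9.0094, v = y - alpha*grad = 0.8406
  prox(v) = soft_thresh(0.8406, 0.3046) = 0.536
Iteration 2: beta = 0.3333, y = 0.536 + 0.3333*(0.536 - 3.5047) = -0.4535
  grad(y) = 1.093, v = y - alpha*grad = -0.7767
  prox(v) = soft_thresh(-0.7767, 0.3046) = -0.4721
Iteration 3: beta = 0.5, y = -0.4721 + 0.5*(-0.4721 - 0.536) = -0.9762
  grad(y) = 0.0476, v = y - alpha*grad = -0.9903
  prox(v) = soft_thresh(-0.9903, 0.3046) = -0.6857
f(x_3) = 1*(-0.6857)^2 + 2*(-0.6857) + 1.03*|-0.6857| = -0.1949


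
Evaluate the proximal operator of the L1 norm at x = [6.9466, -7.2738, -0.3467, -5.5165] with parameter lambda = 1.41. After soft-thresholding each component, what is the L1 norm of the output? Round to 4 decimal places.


Soft-thresholding with lambda = 1.41:
prox(6.9466) = sign(6.9466)*max(|6.9466| - 1.41, 0) = 5.5366
prox(-7.2738) = sign(-7.2738)*max(|-7.2738| - 1.41, 0) = -5.8638
prox(-0.3467) = sign(-0.3467)*max(|-0.3467| - 1.41, 0) = 0.0
prox(-5.5165) = sign(-5.5165)*max(|-5.5165| - 1.41, 0) = -4.1065
prox(x) = [5.5366, -5.8638, 0.0, -4.1065]
||prox(x)||_1 = 5.5366 + 5.8638 + 0.0 + 4.1065 = 15.5069


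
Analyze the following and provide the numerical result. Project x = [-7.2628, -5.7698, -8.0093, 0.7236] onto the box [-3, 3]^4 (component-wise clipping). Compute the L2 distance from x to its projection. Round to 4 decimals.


Project each component onto [-3, 3].
clip(-7.2628) = -3.0, clip(-5.7698) = -3.0, clip(-8.0093) = -3.0, clip(0.7236) = 0.7236
Projection = [-3.0, -3.0, -3.0, 0.7236]
Squared diffs: [18.1715, 7.6718, 25.0931, 0.0]
Distance = sqrt(50.9364) = 7.137


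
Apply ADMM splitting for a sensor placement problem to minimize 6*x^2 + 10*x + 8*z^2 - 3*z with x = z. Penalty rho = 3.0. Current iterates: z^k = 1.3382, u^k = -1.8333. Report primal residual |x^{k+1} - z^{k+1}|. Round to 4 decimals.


ADMM iteration with rho = 3.0, z^k = 1.3382, u^k = -1.8333
Step 1: x-update.
Minimize 6*x^2 + 10*x + (3.0/2)*(x - 1.3382 - 1.8333)^2
FOC: (2*6 + 3.0)*x = -10 + 3.0*(1.3382 + 1.8333)
x^{k+1} = -0.0324
Step 2: z-update.
Minimize 8*z^2 - 3*z + (3.0/2)*(-0.0324 - z - 1.8333)^2
FOC: (2*8 + 3.0)*z = 3 + 3.0*(-0.0324 - 1.8333)
z^{k+1} = -0.1367
Step 3: u-update.
u^{k+1} = -1.8333 - 0.0324 + 0.1367 = -1.729
Step 4: Primal residual = |-0.0324 + 0.1367| = 0.1043


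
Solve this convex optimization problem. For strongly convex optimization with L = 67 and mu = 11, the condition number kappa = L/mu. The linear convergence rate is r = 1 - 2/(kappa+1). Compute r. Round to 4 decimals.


Step 1: Compute the condition number.
kappa = L/mu = 67/11 = 6.0909
Step 2: Compute the convergence rate.
r = 1 - 2/(kappa + 1) = 1 - 2*mu/(L + mu) = (L - mu)/(L + mu) = 56/78 = 0.7179


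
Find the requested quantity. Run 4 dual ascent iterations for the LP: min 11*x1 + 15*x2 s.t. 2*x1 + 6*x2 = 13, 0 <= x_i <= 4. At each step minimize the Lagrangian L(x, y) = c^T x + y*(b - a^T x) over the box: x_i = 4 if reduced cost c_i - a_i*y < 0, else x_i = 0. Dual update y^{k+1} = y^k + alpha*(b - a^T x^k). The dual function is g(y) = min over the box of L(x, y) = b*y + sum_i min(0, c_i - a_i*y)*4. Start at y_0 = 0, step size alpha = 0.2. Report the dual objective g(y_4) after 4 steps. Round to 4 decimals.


Dual ascent for LP: min 11*x1 + 15*x2, 2*x1 + 6*x2 = 13, 0 <= x_i <= 4
Step 1: y^k = 0.0, reduced costs: (11.0, 15.0)
  x^k = (0.0, 0.0), subgradient = b - a^T x = 13.0
  y^{k+1} = 0.0 + 0.2*13.0 = 2.6
Step 2: y^k = 2.6, reduced costs: (5.8, -0.6)
  x^k = (0.0, 4.0), subgradient = b - a^T x = -11.0
  y^{k+1} = 2.6 + 0.2*-11.0 = 0.4
Step 3: y^k = 0.4, reduced costs: (10.2, 12.6)
  x^k = (0.0, 0.0), subgradient = b - a^T x = 13.0
  y^{k+1} = 0.4 + 0.2*13.0 = 3.0
Step 4: y^k = 3.0, reduced costs: (5.0, -3.0)
  x^k = (0.0, 4.0), subgradient = b - a^T x = -11.0
  y^{k+1} = 3.0 + 0.2*-11.0 = 0.8
Dual objective at y_4 = 0.8: reduced costs (9.4, 10.2), box minimizer x = (0.0, 0.0)
g(y_4) = b*y + (c1 - a1*y)*x1 + (c2 - a2*y)*x2 = 13*0.8 + 9.4*0.0 + 10.2*0.0 = 10.4 + 0.0 + 0.0 = 10.4


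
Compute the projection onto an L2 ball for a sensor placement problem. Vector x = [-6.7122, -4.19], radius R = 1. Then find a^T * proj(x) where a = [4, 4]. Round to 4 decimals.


Step 1: Compute ||x|| (intermediates to 6 decimals).
||x|| = sqrt((-6.7122)^2 + (-4.19)^2) = 7.912631
Step 2: Project.
Since ||x|| > R, scale = R/||x|| = 1/7.912631 = 0.12638, proj(x) = scale * x
proj(x) = [-0.848288, -0.529532]
Step 3: Dot product.
a^T * proj(x) = 4*(-0.848288) + 4*(-0.529532) = -5.5113
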